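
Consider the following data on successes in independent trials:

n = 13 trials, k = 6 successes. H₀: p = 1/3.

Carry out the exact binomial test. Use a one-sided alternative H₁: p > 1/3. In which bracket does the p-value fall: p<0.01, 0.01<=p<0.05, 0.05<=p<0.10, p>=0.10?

p-value bracket: p>=0.10

Exact binomial: n=13, k=6, p₀=1/3=0.3333
P(X≥6) from Σ C(n,i)·p₀^i·(1−p₀)^(n−i)
p-value (one-sided, H₁ greater) = 0.24131
→ bracket: p>=0.10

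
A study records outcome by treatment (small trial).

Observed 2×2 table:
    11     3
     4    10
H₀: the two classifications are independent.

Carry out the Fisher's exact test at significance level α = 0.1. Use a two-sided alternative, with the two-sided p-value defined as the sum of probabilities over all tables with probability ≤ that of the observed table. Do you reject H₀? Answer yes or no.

reject H₀: yes

Margins: r₁=14, r₂=14, c₁=15, c₂=13, n=28
p_obs = C(14,11)·C(14,4)/C(28,15); sum pmf over tables with pmf ≤ p_obs
p-value (two-sided) = 0.02130
At α=0.1: p < α → reject H₀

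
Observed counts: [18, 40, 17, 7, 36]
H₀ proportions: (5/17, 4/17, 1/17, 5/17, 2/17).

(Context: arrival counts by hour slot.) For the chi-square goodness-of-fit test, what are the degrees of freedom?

df = k − 1 = 5 − 1 = 4

degrees of freedom = 4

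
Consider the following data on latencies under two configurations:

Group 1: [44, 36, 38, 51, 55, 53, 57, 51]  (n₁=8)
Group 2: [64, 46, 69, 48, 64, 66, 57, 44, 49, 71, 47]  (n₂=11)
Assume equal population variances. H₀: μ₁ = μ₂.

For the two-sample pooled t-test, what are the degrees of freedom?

degrees of freedom = 17

df = n₁ + n₂ − 2 = 8 + 11 − 2 = 17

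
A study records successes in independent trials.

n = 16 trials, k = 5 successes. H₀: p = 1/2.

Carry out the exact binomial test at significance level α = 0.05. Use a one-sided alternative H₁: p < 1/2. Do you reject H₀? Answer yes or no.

Exact binomial: n=16, k=5, p₀=1/2=0.5000
P(X≤5) from Σ C(n,i)·p₀^i·(1−p₀)^(n−i)
p-value (one-sided, H₁ less) = 0.10506
At α=0.05: p ≥ α → fail to reject H₀

reject H₀: no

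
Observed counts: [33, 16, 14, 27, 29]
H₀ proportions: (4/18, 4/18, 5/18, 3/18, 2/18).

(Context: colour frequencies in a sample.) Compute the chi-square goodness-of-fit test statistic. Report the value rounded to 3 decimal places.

test statistic = 38.152

n = 119; E_i = n·p_i = [26.44, 26.44, 33.06, 19.83, 13.22]
χ² = (33−26.44)²/26.44 + (16−26.44)²/26.44 + (14−33.06)²/33.06 + (27−19.83)²/19.83 + (29−13.22)²/13.22 = 38.1521
df = 4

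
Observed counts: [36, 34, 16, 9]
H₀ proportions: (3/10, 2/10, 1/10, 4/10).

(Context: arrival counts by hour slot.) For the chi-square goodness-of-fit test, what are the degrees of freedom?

df = k − 1 = 4 − 1 = 3

degrees of freedom = 3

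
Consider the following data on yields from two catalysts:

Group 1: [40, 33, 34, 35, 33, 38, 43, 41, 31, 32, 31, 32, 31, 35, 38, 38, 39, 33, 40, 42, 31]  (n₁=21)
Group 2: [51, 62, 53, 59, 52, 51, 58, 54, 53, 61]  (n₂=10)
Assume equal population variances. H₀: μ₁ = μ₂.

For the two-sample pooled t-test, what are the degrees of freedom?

degrees of freedom = 29

df = n₁ + n₂ − 2 = 21 + 10 − 2 = 29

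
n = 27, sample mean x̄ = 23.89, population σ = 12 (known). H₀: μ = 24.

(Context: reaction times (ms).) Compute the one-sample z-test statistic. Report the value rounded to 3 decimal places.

test statistic = -0.048

SE = σ/√n = 12/√27 = 2.3094
z = (x̄−μ₀)/SE = (23.89−24)/2.3094 = -0.0476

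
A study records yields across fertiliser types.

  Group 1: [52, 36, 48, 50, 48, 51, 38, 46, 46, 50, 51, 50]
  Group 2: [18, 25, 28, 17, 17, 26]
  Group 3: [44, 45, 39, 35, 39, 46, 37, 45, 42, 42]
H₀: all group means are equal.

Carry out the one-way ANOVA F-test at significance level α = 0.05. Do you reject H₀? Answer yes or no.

Group means [47.17, 21.83, 41.40], grand mean 39.679
SSB = Σnᵢ(x̄ᵢ−x̄)² = 2613.207; SSW = ΣΣ(x−x̄ᵢ)² = 542.900
MSB = 2613.207/2 = 1306.6036; MSW = 542.900/25 = 21.7160
F = MSB/MSW = 60.1678
df = (2, 25)
p-value (upper-tail) = 0.00000
At α=0.05: p < α → reject H₀

reject H₀: yes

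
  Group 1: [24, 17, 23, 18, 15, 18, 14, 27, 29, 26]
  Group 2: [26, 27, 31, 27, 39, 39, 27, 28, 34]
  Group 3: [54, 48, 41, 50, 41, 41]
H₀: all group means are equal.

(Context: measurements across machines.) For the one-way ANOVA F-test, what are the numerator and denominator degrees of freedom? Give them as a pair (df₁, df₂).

degrees of freedom = [2, 22]

k = 3 groups, N = 25 total
df = (k−1, N−k) = (3−1, 25−3) = (2, 22)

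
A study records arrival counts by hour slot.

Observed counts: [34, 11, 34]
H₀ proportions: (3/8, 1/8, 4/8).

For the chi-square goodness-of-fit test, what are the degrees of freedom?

df = k − 1 = 3 − 1 = 2

degrees of freedom = 2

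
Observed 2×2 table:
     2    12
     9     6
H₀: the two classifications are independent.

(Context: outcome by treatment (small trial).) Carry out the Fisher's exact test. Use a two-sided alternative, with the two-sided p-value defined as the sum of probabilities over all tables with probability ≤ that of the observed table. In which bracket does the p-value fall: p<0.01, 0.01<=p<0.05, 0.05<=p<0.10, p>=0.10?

Margins: r₁=14, r₂=15, c₁=11, c₂=18, n=29
p_obs = C(14,2)·C(15,9)/C(29,11); sum pmf over tables with pmf ≤ p_obs
p-value (two-sided) = 0.02094
→ bracket: 0.01<=p<0.05

p-value bracket: 0.01<=p<0.05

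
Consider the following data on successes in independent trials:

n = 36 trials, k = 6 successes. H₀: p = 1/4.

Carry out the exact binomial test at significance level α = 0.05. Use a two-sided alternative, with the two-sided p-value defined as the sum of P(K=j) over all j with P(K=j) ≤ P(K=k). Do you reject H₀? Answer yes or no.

Exact binomial: n=36, k=6, p₀=1/4=0.2500
P(X=j) = C(n,j)·p₀^j·(1−p₀)^(n−j); p = Σ P(X=j) over j with P(X=j) ≤ P(X=6)
p-value (two-sided) = 0.33545
At α=0.05: p ≥ α → fail to reject H₀

reject H₀: no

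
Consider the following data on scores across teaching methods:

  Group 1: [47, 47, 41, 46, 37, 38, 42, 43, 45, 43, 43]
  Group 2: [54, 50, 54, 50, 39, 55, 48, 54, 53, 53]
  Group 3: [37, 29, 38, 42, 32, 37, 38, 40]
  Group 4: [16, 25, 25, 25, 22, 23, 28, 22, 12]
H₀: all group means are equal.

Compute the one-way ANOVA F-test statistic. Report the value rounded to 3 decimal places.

Group means [42.91, 51.00, 36.62, 22.00], grand mean 38.763
SSB = Σnᵢ(x̄ᵢ−x̄)² = 4252.084; SSW = ΣΣ(x−x̄ᵢ)² = 640.784
MSB = 4252.084/3 = 1417.3614; MSW = 640.784/34 = 18.8466
F = MSB/MSW = 75.2052
df = (3, 34)

test statistic = 75.205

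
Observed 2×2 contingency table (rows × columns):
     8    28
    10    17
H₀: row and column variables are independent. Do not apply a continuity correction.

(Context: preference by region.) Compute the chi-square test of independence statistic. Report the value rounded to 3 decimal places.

Row totals [36, 27], col totals [18, 45], n=63
χ² = (8−10.29)²/10.29 + (28−25.71)²/25.71 + (10−7.71)²/7.71 + (17−19.29)²/19.29 = 1.6593
df = 1

test statistic = 1.659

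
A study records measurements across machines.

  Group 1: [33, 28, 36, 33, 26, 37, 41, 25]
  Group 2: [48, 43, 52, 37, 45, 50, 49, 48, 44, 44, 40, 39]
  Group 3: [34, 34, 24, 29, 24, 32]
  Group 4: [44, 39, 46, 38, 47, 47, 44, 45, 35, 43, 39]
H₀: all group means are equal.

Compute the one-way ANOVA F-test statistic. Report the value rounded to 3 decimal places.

Group means [32.38, 44.92, 29.50, 42.45], grand mean 38.973
SSB = Σnᵢ(x̄ᵢ−x̄)² = 1443.954; SSW = ΣΣ(x−x̄ᵢ)² = 735.019
MSB = 1443.954/3 = 481.3180; MSW = 735.019/33 = 22.2733
F = MSB/MSW = 21.6096
df = (3, 33)

test statistic = 21.610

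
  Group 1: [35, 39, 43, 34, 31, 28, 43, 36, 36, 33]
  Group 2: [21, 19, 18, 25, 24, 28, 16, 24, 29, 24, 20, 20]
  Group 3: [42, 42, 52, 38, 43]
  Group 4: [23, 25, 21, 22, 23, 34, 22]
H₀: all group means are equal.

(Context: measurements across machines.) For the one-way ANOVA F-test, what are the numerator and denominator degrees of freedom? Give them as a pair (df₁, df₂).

degrees of freedom = [3, 30]

k = 4 groups, N = 34 total
df = (k−1, N−k) = (4−1, 34−4) = (3, 30)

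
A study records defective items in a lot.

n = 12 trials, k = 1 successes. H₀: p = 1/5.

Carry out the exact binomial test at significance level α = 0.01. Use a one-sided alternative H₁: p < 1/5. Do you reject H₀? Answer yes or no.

reject H₀: no

Exact binomial: n=12, k=1, p₀=1/5=0.2000
P(X≤1) from Σ C(n,i)·p₀^i·(1−p₀)^(n−i)
p-value (one-sided, H₁ less) = 0.27488
At α=0.01: p ≥ α → fail to reject H₀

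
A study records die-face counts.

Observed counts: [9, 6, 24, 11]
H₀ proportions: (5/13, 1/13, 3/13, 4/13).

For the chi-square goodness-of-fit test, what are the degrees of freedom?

df = k − 1 = 4 − 1 = 3

degrees of freedom = 3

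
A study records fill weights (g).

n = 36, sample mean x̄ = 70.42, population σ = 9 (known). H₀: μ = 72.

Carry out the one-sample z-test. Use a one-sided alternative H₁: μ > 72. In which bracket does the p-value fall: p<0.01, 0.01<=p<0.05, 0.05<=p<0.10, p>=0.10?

p-value bracket: p>=0.10

SE = σ/√n = 9/√36 = 1.5000
z = (x̄−μ₀)/SE = (70.42−72)/1.5000 = -1.0533
p-value (one-sided, H₁ greater) = 0.85391
→ bracket: p>=0.10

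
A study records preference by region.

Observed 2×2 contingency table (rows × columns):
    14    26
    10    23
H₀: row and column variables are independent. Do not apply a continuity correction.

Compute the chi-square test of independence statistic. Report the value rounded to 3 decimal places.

Row totals [40, 33], col totals [24, 49], n=73
χ² = (14−13.15)²/13.15 + (26−26.85)²/26.85 + (10−10.85)²/10.85 + (23−22.15)²/22.15 = 0.1808
df = 1

test statistic = 0.181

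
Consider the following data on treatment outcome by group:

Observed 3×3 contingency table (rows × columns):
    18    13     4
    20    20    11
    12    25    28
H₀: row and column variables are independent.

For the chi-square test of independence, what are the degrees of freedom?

df = (r−1)(c−1) = (3−1)·(3−1) = 4

degrees of freedom = 4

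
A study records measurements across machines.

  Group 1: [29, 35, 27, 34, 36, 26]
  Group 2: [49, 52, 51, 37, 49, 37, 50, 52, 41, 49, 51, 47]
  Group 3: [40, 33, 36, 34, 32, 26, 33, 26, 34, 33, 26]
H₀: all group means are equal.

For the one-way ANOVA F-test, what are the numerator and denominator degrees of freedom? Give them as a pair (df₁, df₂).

k = 3 groups, N = 29 total
df = (k−1, N−k) = (3−1, 29−3) = (2, 26)

degrees of freedom = [2, 26]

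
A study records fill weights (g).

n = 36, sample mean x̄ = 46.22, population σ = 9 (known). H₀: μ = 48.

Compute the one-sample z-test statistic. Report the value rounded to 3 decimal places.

SE = σ/√n = 9/√36 = 1.5000
z = (x̄−μ₀)/SE = (46.22−48)/1.5000 = -1.1867

test statistic = -1.187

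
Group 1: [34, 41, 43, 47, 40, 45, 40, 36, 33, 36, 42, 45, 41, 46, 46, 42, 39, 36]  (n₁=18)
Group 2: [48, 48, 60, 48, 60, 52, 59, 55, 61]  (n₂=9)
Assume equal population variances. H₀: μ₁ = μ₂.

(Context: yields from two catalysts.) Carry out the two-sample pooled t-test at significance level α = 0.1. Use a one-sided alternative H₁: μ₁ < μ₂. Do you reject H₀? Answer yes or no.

x̄₁=40.667, s₁=4.311, n₁=18
x̄₂=54.556, s₂=5.659, n₂=9
s_p² = [17·4.311² + 8·5.659²]/25 = 22.8889
SE = √(s_p²·(1/18+1/9)) = 1.9532
t = (40.667−54.556)/1.9532 = -7.1110
df = 25
p-value (one-sided, H₁ less) = 0.00000
At α=0.1: p < α → reject H₀

reject H₀: yes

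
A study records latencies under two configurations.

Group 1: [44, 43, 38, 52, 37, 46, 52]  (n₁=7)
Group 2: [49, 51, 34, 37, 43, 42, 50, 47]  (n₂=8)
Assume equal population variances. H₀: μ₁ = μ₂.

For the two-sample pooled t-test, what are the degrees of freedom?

df = n₁ + n₂ − 2 = 7 + 8 − 2 = 13

degrees of freedom = 13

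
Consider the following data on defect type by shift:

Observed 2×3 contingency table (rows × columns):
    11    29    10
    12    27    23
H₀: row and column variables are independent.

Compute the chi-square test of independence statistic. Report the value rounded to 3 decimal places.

Row totals [50, 62], col totals [23, 56, 33], n=112
χ² = (11−10.27)²/10.27 + (29−25.00)²/25.00 + (10−14.73)²/14.73 + (12−12.73)²/12.73 + (27−31.00)²/31.00 + (23−18.27)²/18.27 = 3.9963
df = 2

test statistic = 3.996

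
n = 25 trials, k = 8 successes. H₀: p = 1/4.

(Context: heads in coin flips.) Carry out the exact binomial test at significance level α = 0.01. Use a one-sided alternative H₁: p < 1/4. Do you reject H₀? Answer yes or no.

reject H₀: no

Exact binomial: n=25, k=8, p₀=1/4=0.2500
P(X≤8) from Σ C(n,i)·p₀^i·(1−p₀)^(n−i)
p-value (one-sided, H₁ less) = 0.85056
At α=0.01: p ≥ α → fail to reject H₀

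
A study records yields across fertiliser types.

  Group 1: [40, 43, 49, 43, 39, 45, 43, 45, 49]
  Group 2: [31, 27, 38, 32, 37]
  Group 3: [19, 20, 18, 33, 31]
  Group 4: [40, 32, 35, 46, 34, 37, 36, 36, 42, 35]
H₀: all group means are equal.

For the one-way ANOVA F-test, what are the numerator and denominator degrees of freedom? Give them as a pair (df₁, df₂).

degrees of freedom = [3, 25]

k = 4 groups, N = 29 total
df = (k−1, N−k) = (4−1, 29−4) = (3, 25)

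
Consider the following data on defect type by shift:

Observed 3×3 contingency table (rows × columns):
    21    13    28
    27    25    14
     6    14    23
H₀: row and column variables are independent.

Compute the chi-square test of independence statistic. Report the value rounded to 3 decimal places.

test statistic = 17.690

Row totals [62, 66, 43], col totals [54, 52, 65], n=171
χ² = (21−19.58)²/19.58 + (13−18.85)²/18.85 + (28−23.57)²/23.57 + (27−20.84)²/20.84 + (25−20.07)²/20.07 + (14−25.09)²/25.09 + (6−13.58)²/13.58 + (14−13.08)²/13.08 + (23−16.35)²/16.35 = 17.6900
df = 4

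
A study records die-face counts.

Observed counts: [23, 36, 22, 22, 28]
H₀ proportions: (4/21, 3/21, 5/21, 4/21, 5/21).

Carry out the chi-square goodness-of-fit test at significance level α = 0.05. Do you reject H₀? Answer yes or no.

n = 131; E_i = n·p_i = [24.95, 18.71, 31.19, 24.95, 31.19]
χ² = (23−24.95)²/24.95 + (36−18.71)²/18.71 + (22−31.19)²/31.19 + (22−24.95)²/24.95 + (28−31.19)²/31.19 = 19.5027
df = 4
p-value (upper-tail) = 0.00063
At α=0.05: p < α → reject H₀

reject H₀: yes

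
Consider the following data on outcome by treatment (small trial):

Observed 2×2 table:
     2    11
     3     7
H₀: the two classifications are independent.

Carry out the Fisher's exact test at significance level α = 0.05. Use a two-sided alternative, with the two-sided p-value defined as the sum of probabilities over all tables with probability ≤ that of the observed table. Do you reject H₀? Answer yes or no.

Margins: r₁=13, r₂=10, c₁=5, c₂=18, n=23
p_obs = C(13,2)·C(10,3)/C(23,5); sum pmf over tables with pmf ≤ p_obs
p-value (two-sided) = 0.61752
At α=0.05: p ≥ α → fail to reject H₀

reject H₀: no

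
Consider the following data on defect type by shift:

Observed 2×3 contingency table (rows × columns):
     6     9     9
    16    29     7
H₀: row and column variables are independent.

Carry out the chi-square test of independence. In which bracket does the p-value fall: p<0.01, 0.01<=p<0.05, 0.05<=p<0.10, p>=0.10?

Row totals [24, 52], col totals [22, 38, 16], n=76
χ² = (6−6.95)²/6.95 + (9−12.00)²/12.00 + (9−5.05)²/5.05 + (16−15.05)²/15.05 + (29−26.00)²/26.00 + (7−10.95)²/10.95 = 5.7922
df = 2
p-value (upper-tail) = 0.05524
→ bracket: 0.05<=p<0.10

p-value bracket: 0.05<=p<0.10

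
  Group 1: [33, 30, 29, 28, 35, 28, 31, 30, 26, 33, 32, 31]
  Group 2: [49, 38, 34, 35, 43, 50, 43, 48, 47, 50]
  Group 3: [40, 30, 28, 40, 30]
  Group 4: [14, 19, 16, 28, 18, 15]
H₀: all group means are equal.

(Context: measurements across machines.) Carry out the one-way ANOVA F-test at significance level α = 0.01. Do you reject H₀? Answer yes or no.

Group means [30.50, 43.70, 33.60, 18.33], grand mean 32.758
SSB = Σnᵢ(x̄ᵢ−x̄)² = 2510.427; SSW = ΣΣ(x−x̄ᵢ)² = 679.633
MSB = 2510.427/3 = 836.8091; MSW = 679.633/29 = 23.4356
F = MSB/MSW = 35.7067
df = (3, 29)
p-value (upper-tail) = 0.00000
At α=0.01: p < α → reject H₀

reject H₀: yes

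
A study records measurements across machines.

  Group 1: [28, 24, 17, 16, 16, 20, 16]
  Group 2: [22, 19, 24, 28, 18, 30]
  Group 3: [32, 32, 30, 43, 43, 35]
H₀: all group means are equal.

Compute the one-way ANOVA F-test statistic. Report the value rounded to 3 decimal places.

test statistic = 17.355

Group means [19.57, 23.50, 35.83], grand mean 25.947
SSB = Σnᵢ(x̄ᵢ−x̄)² = 906.900; SSW = ΣΣ(x−x̄ᵢ)² = 418.048
MSB = 906.900/2 = 453.4499; MSW = 418.048/16 = 26.1280
F = MSB/MSW = 17.3550
df = (2, 16)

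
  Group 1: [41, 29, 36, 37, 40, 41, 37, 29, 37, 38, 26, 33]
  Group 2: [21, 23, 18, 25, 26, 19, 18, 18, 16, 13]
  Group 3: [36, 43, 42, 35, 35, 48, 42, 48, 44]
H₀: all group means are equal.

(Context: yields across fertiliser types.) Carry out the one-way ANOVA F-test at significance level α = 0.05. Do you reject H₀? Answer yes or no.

Group means [35.33, 19.70, 41.44], grand mean 32.065
SSB = Σnᵢ(x̄ᵢ−x̄)² = 2448.882; SSW = ΣΣ(x−x̄ᵢ)² = 630.989
MSB = 2448.882/2 = 1224.4410; MSW = 630.989/28 = 22.5353
F = MSB/MSW = 54.3343
df = (2, 28)
p-value (upper-tail) = 0.00000
At α=0.05: p < α → reject H₀

reject H₀: yes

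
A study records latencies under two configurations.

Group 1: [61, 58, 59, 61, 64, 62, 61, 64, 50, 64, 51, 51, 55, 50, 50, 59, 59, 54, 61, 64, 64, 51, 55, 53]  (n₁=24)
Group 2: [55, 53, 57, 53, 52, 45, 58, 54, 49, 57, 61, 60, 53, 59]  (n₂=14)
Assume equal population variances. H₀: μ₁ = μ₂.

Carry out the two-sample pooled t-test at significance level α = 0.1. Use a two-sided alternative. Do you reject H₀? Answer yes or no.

reject H₀: yes

x̄₁=57.542, s₁=5.225, n₁=24
x̄₂=54.714, s₂=4.393, n₂=14
s_p² = [23·5.225² + 13·4.393²]/36 = 24.4115
SE = √(s_p²·(1/24+1/14)) = 1.6616
t = (57.542−54.714)/1.6616 = 1.7016
df = 36
p-value (two-sided) = 0.09745
At α=0.1: p < α → reject H₀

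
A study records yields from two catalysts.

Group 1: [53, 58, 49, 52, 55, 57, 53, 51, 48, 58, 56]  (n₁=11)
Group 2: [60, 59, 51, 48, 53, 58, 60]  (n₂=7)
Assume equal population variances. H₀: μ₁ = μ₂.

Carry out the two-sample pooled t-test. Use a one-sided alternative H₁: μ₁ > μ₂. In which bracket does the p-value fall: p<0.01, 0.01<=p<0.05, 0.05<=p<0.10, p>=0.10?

x̄₁=53.636, s₁=3.472, n₁=11
x̄₂=55.571, s₂=4.860, n₂=7
s_p² = [10·3.472² + 6·4.860²]/16 = 16.3912
SE = √(s_p²·(1/11+1/7)) = 1.9575
t = (53.636−55.571)/1.9575 = -0.9886
df = 16
p-value (one-sided, H₁ greater) = 0.83120
→ bracket: p>=0.10

p-value bracket: p>=0.10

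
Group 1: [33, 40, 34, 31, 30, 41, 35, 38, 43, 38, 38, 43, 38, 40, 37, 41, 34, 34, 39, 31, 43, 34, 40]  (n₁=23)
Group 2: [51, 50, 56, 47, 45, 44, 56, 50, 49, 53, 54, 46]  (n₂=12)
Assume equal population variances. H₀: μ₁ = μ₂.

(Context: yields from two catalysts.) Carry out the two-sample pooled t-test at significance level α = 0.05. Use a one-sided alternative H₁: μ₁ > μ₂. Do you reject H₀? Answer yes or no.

reject H₀: no

x̄₁=37.174, s₁=3.996, n₁=23
x̄₂=50.083, s₂=4.100, n₂=12
s_p² = [22·3.996² + 11·4.100²]/33 = 16.2491
SE = √(s_p²·(1/23+1/12)) = 1.4355
t = (37.174−50.083)/1.4355 = -8.9932
df = 33
p-value (one-sided, H₁ greater) = 1.00000
At α=0.05: p ≥ α → fail to reject H₀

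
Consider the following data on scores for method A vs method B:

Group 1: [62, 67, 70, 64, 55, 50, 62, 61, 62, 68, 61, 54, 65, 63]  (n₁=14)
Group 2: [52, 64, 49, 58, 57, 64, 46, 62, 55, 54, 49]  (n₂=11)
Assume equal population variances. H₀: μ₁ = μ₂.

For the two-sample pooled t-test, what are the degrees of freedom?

degrees of freedom = 23

df = n₁ + n₂ − 2 = 14 + 11 − 2 = 23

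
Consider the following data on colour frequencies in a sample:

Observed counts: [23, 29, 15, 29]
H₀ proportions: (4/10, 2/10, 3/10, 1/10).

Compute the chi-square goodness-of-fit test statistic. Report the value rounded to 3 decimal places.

test statistic = 56.995

n = 96; E_i = n·p_i = [38.40, 19.20, 28.80, 9.60]
χ² = (23−38.40)²/38.40 + (29−19.20)²/19.20 + (15−28.80)²/28.80 + (29−9.60)²/9.60 = 56.9948
df = 3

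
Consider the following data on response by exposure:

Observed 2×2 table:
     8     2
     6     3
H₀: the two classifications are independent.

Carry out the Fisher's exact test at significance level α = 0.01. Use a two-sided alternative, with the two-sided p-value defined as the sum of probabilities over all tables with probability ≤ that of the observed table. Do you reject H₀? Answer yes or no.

Margins: r₁=10, r₂=9, c₁=14, c₂=5, n=19
p_obs = C(10,8)·C(9,6)/C(19,14); sum pmf over tables with pmf ≤ p_obs
p-value (two-sided) = 0.62848
At α=0.01: p ≥ α → fail to reject H₀

reject H₀: no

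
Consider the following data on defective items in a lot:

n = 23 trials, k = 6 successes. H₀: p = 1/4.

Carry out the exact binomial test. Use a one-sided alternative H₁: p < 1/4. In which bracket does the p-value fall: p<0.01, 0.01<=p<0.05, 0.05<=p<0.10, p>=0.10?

p-value bracket: p>=0.10

Exact binomial: n=23, k=6, p₀=1/4=0.2500
P(X≤6) from Σ C(n,i)·p₀^i·(1−p₀)^(n−i)
p-value (one-sided, H₁ less) = 0.65373
→ bracket: p>=0.10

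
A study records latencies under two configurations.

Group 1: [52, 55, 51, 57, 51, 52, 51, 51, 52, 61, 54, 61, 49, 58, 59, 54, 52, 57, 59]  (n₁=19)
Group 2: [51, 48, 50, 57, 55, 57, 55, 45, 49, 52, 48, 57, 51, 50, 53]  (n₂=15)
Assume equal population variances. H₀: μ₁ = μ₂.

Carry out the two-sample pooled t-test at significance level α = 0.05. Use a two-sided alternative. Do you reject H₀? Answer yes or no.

x̄₁=54.526, s₁=3.762, n₁=19
x̄₂=51.867, s₂=3.720, n₂=15
s_p² = [18·3.762² + 14·3.720²]/32 = 14.0147
SE = √(s_p²·(1/19+1/15)) = 1.2930
t = (54.526−51.867)/1.2930 = 2.0569
df = 32
p-value (two-sided) = 0.04792
At α=0.05: p < α → reject H₀

reject H₀: yes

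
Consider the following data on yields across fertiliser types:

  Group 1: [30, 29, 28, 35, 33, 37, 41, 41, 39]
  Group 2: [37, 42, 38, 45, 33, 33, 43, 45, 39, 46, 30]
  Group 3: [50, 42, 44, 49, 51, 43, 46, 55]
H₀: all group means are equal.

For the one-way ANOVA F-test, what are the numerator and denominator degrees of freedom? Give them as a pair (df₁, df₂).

k = 3 groups, N = 28 total
df = (k−1, N−k) = (3−1, 28−3) = (2, 25)

degrees of freedom = [2, 25]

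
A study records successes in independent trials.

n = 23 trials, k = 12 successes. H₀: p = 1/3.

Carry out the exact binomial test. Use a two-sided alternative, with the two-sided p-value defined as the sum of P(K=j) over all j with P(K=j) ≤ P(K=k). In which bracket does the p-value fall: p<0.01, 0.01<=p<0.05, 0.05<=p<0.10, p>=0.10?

Exact binomial: n=23, k=12, p₀=1/3=0.3333
P(X=j) = C(n,j)·p₀^j·(1−p₀)^(n−j); p = Σ P(X=j) over j with P(X=j) ≤ P(X=12)
p-value (two-sided) = 0.07453
→ bracket: 0.05<=p<0.10

p-value bracket: 0.05<=p<0.10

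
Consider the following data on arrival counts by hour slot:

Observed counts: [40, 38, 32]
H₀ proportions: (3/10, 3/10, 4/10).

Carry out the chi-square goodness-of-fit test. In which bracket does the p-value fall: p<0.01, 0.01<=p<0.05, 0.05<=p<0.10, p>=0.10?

n = 110; E_i = n·p_i = [33.00, 33.00, 44.00]
χ² = (40−33.00)²/33.00 + (38−33.00)²/33.00 + (32−44.00)²/44.00 = 5.5152
df = 2
p-value (upper-tail) = 0.06345
→ bracket: 0.05<=p<0.10

p-value bracket: 0.05<=p<0.10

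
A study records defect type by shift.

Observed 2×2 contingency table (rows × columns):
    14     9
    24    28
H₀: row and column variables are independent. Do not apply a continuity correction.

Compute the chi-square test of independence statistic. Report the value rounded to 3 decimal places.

test statistic = 1.382

Row totals [23, 52], col totals [38, 37], n=75
χ² = (14−11.65)²/11.65 + (9−11.35)²/11.35 + (24−26.35)²/26.35 + (28−25.65)²/25.65 = 1.3816
df = 1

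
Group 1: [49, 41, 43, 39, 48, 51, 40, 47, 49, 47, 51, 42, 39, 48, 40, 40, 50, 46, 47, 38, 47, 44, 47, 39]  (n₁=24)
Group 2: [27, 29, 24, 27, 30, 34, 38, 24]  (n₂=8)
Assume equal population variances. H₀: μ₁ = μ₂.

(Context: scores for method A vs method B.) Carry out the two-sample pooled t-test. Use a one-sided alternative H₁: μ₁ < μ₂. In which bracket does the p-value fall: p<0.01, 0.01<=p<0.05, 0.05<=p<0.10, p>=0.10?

p-value bracket: p>=0.10

x̄₁=44.667, s₁=4.310, n₁=24
x̄₂=29.125, s₂=4.853, n₂=8
s_p² = [23·4.310² + 7·4.853²]/30 = 19.7403
SE = √(s_p²·(1/24+1/8)) = 1.8138
t = (44.667−29.125)/1.8138 = 8.5683
df = 30
p-value (one-sided, H₁ less) = 1.00000
→ bracket: p>=0.10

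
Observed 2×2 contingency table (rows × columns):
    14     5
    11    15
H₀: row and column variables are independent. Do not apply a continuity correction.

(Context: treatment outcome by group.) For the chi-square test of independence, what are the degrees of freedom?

degrees of freedom = 1

df = (r−1)(c−1) = (2−1)·(2−1) = 1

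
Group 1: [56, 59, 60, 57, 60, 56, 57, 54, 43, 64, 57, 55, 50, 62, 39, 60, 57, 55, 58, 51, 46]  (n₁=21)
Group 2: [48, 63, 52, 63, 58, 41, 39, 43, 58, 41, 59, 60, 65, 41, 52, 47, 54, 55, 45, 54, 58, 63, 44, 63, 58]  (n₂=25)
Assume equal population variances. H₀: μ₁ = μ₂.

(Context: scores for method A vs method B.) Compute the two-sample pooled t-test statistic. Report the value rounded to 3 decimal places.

x̄₁=55.048, s₁=6.209, n₁=21
x̄₂=52.960, s₂=8.344, n₂=25
s_p² = [20·6.209² + 24·8.344²]/44 = 55.4980
SE = √(s_p²·(1/21+1/25)) = 2.2051
t = (55.048−52.960)/2.2051 = 0.9467
df = 44

test statistic = 0.947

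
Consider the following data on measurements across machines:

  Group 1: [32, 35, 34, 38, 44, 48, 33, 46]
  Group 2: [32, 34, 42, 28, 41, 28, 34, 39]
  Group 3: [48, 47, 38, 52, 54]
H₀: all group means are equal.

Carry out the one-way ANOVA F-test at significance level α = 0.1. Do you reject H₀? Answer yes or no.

reject H₀: yes

Group means [38.75, 34.75, 47.80], grand mean 39.381
SSB = Σnᵢ(x̄ᵢ−x̄)² = 529.152; SSW = ΣΣ(x−x̄ᵢ)² = 643.800
MSB = 529.152/2 = 264.5762; MSW = 643.800/18 = 35.7667
F = MSB/MSW = 7.3973
df = (2, 18)
p-value (upper-tail) = 0.00452
At α=0.1: p < α → reject H₀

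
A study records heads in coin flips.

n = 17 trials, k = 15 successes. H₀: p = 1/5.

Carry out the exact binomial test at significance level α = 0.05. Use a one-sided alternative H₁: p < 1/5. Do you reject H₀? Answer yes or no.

reject H₀: no

Exact binomial: n=17, k=15, p₀=1/5=0.2000
P(X≤15) from Σ C(n,i)·p₀^i·(1−p₀)^(n−i)
p-value (one-sided, H₁ less) = 1.00000
At α=0.05: p ≥ α → fail to reject H₀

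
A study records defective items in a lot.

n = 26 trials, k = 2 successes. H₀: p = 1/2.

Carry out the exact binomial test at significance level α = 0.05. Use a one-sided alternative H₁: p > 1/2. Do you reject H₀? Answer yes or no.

Exact binomial: n=26, k=2, p₀=1/2=0.5000
P(X≥2) from Σ C(n,i)·p₀^i·(1−p₀)^(n−i)
p-value (one-sided, H₁ greater) = 1.00000
At α=0.05: p ≥ α → fail to reject H₀

reject H₀: no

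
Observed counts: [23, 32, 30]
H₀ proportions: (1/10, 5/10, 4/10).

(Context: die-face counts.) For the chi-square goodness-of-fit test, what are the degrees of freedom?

df = k − 1 = 3 − 1 = 2

degrees of freedom = 2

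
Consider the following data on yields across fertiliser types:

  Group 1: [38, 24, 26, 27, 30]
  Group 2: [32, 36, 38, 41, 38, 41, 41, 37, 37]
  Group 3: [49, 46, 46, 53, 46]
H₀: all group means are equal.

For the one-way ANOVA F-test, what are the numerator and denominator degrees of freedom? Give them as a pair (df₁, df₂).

k = 3 groups, N = 19 total
df = (k−1, N−k) = (3−1, 19−3) = (2, 16)

degrees of freedom = [2, 16]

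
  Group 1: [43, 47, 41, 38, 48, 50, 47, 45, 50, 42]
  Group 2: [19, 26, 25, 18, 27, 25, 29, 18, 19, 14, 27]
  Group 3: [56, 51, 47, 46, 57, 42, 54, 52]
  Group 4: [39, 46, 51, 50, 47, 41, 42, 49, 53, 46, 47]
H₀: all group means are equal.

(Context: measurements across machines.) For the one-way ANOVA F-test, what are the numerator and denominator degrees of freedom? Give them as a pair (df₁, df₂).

degrees of freedom = [3, 36]

k = 4 groups, N = 40 total
df = (k−1, N−k) = (4−1, 40−4) = (3, 36)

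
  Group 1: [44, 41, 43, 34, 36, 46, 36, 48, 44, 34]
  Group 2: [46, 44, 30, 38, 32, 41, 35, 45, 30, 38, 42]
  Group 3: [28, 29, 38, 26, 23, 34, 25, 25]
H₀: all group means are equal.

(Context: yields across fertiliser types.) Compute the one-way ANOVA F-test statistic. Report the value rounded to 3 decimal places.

test statistic = 12.050

Group means [40.60, 38.27, 28.50], grand mean 36.379
SSB = Σnᵢ(x̄ᵢ−x̄)² = 714.246; SSW = ΣΣ(x−x̄ᵢ)² = 770.582
MSB = 714.246/2 = 357.1229; MSW = 770.582/26 = 29.6378
F = MSB/MSW = 12.0496
df = (2, 26)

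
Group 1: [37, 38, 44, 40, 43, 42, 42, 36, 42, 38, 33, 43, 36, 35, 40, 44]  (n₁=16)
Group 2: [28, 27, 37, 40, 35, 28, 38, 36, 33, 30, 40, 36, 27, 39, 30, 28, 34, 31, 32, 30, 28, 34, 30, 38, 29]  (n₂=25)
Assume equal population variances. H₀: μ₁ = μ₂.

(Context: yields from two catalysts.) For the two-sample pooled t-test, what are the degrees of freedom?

degrees of freedom = 39

df = n₁ + n₂ − 2 = 16 + 25 − 2 = 39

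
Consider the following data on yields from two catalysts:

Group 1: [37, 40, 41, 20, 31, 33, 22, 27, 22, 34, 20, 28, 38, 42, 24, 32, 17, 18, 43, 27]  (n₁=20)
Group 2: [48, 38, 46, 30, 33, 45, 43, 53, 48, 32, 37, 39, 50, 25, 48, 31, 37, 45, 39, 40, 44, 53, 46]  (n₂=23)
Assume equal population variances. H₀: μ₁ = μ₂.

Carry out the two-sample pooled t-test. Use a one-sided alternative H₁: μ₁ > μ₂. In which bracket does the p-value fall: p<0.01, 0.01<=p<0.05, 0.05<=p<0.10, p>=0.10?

x̄₁=29.800, s₁=8.508, n₁=20
x̄₂=41.304, s₂=7.630, n₂=23
s_p² = [19·8.508² + 22·7.630²]/41 = 64.7822
SE = √(s_p²·(1/20+1/23)) = 2.4608
t = (29.800−41.304)/2.4608 = -4.6750
df = 41
p-value (one-sided, H₁ greater) = 0.99998
→ bracket: p>=0.10

p-value bracket: p>=0.10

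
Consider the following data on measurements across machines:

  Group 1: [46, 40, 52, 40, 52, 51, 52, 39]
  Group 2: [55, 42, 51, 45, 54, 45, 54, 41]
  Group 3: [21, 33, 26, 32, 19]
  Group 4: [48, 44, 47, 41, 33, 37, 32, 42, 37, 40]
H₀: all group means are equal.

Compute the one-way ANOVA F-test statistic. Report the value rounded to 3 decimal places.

test statistic = 17.528

Group means [46.50, 48.38, 26.20, 40.10], grand mean 41.645
SSB = Σnᵢ(x̄ᵢ−x̄)² = 1767.522; SSW = ΣΣ(x−x̄ᵢ)² = 907.575
MSB = 1767.522/3 = 589.1739; MSW = 907.575/27 = 33.6139
F = MSB/MSW = 17.5277
df = (3, 27)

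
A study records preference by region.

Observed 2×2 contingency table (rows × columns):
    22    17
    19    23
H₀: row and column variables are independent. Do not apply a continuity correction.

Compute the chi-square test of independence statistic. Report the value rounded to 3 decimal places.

test statistic = 1.010

Row totals [39, 42], col totals [41, 40], n=81
χ² = (22−19.74)²/19.74 + (17−19.26)²/19.26 + (19−21.26)²/21.26 + (23−20.74)²/20.74 = 1.0098
df = 1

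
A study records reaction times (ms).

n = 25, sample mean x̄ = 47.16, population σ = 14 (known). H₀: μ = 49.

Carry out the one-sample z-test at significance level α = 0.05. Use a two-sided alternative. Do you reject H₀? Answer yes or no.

SE = σ/√n = 14/√25 = 2.8000
z = (x̄−μ₀)/SE = (47.16−49)/2.8000 = -0.6571
p-value (two-sided) = 0.51109
At α=0.05: p ≥ α → fail to reject H₀

reject H₀: no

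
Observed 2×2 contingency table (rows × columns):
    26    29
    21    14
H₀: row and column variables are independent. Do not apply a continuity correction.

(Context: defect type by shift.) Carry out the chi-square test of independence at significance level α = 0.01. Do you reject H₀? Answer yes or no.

Row totals [55, 35], col totals [47, 43], n=90
χ² = (26−28.72)²/28.72 + (29−26.28)²/26.28 + (21−18.28)²/18.28 + (14−16.72)²/16.72 = 1.3886
df = 1
p-value (upper-tail) = 0.23864
At α=0.01: p ≥ α → fail to reject H₀

reject H₀: no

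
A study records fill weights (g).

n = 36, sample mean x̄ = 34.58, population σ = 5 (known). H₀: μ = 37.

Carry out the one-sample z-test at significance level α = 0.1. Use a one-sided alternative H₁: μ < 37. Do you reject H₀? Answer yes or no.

reject H₀: yes

SE = σ/√n = 5/√36 = 0.8333
z = (x̄−μ₀)/SE = (34.58−37)/0.8333 = -2.9040
p-value (one-sided, H₁ less) = 0.00184
At α=0.1: p < α → reject H₀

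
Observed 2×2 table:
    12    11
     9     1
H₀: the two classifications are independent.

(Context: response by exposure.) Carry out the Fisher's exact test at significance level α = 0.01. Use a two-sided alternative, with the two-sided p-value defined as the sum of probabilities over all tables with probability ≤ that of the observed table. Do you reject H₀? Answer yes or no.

reject H₀: no

Margins: r₁=23, r₂=10, c₁=21, c₂=12, n=33
p_obs = C(23,12)·C(10,9)/C(33,21); sum pmf over tables with pmf ≤ p_obs
p-value (two-sided) = 0.05447
At α=0.01: p ≥ α → fail to reject H₀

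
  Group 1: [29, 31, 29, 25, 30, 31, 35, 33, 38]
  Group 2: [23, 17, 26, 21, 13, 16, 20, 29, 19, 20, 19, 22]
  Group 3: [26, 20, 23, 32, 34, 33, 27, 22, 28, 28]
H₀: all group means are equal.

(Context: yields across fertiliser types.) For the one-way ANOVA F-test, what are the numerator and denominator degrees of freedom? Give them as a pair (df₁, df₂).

degrees of freedom = [2, 28]

k = 3 groups, N = 31 total
df = (k−1, N−k) = (3−1, 31−3) = (2, 28)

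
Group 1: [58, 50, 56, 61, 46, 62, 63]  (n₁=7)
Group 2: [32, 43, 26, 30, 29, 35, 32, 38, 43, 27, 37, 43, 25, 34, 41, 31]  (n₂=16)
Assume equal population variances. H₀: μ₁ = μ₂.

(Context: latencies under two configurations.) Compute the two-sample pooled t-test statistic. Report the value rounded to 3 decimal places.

test statistic = 7.939

x̄₁=56.571, s₁=6.425, n₁=7
x̄₂=34.125, s₂=6.163, n₂=16
s_p² = [6·6.425² + 15·6.163²]/21 = 38.9269
SE = √(s_p²·(1/7+1/16)) = 2.8274
t = (56.571−34.125)/2.8274 = 7.9390
df = 21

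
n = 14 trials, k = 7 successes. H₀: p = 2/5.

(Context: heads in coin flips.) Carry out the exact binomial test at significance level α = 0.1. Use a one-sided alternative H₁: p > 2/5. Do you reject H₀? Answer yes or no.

reject H₀: no

Exact binomial: n=14, k=7, p₀=2/5=0.4000
P(X≥7) from Σ C(n,i)·p₀^i·(1−p₀)^(n−i)
p-value (one-sided, H₁ greater) = 0.30755
At α=0.1: p ≥ α → fail to reject H₀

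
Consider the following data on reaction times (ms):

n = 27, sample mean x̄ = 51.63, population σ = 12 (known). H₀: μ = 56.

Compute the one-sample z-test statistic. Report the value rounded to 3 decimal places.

SE = σ/√n = 12/√27 = 2.3094
z = (x̄−μ₀)/SE = (51.63−56)/2.3094 = -1.8923

test statistic = -1.892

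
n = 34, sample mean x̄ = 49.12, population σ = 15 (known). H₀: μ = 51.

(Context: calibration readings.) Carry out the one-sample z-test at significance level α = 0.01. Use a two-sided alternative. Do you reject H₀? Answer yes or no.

reject H₀: no

SE = σ/√n = 15/√34 = 2.5725
z = (x̄−μ₀)/SE = (49.12−51)/2.5725 = -0.7308
p-value (two-sided) = 0.46489
At α=0.01: p ≥ α → fail to reject H₀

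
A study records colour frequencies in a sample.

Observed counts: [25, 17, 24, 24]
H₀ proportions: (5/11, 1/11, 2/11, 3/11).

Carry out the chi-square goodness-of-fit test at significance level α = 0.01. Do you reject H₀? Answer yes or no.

n = 90; E_i = n·p_i = [40.91, 8.18, 16.36, 24.55]
χ² = (25−40.91)²/40.91 + (17−8.18)²/8.18 + (24−16.36)²/16.36 + (24−24.55)²/24.55 = 19.2667
df = 3
p-value (upper-tail) = 0.00024
At α=0.01: p < α → reject H₀

reject H₀: yes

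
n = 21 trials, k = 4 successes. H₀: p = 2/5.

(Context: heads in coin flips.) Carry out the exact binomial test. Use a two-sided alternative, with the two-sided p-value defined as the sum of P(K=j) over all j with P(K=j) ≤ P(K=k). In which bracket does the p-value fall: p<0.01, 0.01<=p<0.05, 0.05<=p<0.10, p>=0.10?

p-value bracket: 0.05<=p<0.10

Exact binomial: n=21, k=4, p₀=2/5=0.4000
P(X=j) = C(n,j)·p₀^j·(1−p₀)^(n−j); p = Σ P(X=j) over j with P(X=j) ≤ P(X=4)
p-value (two-sided) = 0.07218
→ bracket: 0.05<=p<0.10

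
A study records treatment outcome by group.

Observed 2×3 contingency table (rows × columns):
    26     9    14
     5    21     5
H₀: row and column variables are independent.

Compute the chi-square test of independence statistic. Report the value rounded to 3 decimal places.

test statistic = 20.265

Row totals [49, 31], col totals [31, 30, 19], n=80
χ² = (26−18.99)²/18.99 + (9−18.38)²/18.38 + (14−11.64)²/11.64 + (5−12.01)²/12.01 + (21−11.62)²/11.62 + (5−7.36)²/7.36 = 20.2649
df = 2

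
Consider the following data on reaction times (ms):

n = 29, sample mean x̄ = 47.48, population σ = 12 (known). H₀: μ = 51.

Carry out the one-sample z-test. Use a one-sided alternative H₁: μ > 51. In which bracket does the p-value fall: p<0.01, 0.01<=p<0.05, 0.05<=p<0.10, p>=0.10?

SE = σ/√n = 12/√29 = 2.2283
z = (x̄−μ₀)/SE = (47.48−51)/2.2283 = -1.5796
p-value (one-sided, H₁ greater) = 0.94291
→ bracket: p>=0.10

p-value bracket: p>=0.10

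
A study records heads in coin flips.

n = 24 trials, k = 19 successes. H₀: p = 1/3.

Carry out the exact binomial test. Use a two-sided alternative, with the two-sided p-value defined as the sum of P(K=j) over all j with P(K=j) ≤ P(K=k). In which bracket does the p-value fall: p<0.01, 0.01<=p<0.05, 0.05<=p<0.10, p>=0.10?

p-value bracket: p<0.01

Exact binomial: n=24, k=19, p₀=1/3=0.3333
P(X=j) = C(n,j)·p₀^j·(1−p₀)^(n−j); p = Σ P(X=j) over j with P(X=j) ≤ P(X=19)
p-value (two-sided) = 0.00001
→ bracket: p<0.01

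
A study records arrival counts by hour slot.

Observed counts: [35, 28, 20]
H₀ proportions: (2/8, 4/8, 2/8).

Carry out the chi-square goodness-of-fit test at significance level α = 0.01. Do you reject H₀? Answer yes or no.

reject H₀: yes

n = 83; E_i = n·p_i = [20.75, 41.50, 20.75]
χ² = (35−20.75)²/20.75 + (28−41.50)²/41.50 + (20−20.75)²/20.75 = 14.2048
df = 2
p-value (upper-tail) = 0.00082
At α=0.01: p < α → reject H₀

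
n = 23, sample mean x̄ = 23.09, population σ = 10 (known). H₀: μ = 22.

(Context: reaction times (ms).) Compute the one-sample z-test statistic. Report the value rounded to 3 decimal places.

SE = σ/√n = 10/√23 = 2.0851
z = (x̄−μ₀)/SE = (23.09−22)/2.0851 = 0.5227

test statistic = 0.523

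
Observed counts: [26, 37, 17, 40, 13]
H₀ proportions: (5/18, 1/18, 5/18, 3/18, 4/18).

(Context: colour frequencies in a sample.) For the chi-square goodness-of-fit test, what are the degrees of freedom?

df = k − 1 = 5 − 1 = 4

degrees of freedom = 4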